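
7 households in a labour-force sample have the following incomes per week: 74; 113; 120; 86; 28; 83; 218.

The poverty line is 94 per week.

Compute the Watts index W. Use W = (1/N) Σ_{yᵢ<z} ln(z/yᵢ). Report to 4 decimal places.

Below the line: 28, 74, 83, 86 (q = 4 of N = 7).
ln(z/y) terms: ln(94/28) = 1.2111; ln(94/74) = 0.2392; ln(94/83) = 0.1245; ln(94/86) = 0.0889.
W = 1.663722 / 7 = 0.2377.

0.2377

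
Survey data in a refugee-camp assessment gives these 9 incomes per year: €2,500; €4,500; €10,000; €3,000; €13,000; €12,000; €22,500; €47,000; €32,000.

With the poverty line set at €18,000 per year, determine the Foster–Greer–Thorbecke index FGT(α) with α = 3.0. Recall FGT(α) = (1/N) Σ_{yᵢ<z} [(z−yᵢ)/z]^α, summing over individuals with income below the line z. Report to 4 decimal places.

Incomes under z: €2,500, €3,000, €4,500, €10,000, €12,000, €13,000 (q = 6 of N = 9).
Relative gaps: (18000−2500)/18000 = 0.8611; (18000−3000)/18000 = 0.8333; (18000−4500)/18000 = 0.7500; (18000−10000)/18000 = 0.4444; (18000−12000)/18000 = 0.3333; (18000−13000)/18000 = 0.2778.
Raised to α = 3.0: 0.63852; 0.57870; 0.42188; 0.08779; 0.03704; 0.02143.
Sum = 1.785365; FGT(3.0) = 1.785365 / 9 = 0.1984.

0.1984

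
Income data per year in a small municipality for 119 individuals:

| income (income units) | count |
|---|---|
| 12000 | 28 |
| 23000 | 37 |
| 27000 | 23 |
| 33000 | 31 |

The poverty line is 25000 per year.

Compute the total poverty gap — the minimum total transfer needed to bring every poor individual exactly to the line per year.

Incomes under z: 28×12000, 37×23000 (q = 65 of N = 119).
Individual gaps: 28×(25000−12000) = 364000; 37×(25000−23000) = 74000.
Aggregate gap = 438000.

438000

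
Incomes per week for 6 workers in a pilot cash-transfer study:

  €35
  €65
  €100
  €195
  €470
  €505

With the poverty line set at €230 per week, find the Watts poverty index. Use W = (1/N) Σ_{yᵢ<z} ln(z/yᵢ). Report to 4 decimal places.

0.6907

Incomes under z: €35, €65, €100, €195 (q = 4 of N = 6).
Log shortfalls: ln(230/35) = 1.8827; ln(230/65) = 1.2637; ln(230/100) = 0.8329; ln(230/195) = 0.1651.
W = 4.144412 / 6 = 0.6907.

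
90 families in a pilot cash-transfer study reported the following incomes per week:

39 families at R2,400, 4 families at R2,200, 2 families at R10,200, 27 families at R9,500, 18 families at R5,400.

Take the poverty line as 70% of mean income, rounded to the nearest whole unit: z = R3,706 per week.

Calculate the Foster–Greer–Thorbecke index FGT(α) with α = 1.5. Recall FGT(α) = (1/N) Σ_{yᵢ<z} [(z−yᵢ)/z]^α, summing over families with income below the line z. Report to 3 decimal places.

Incomes under z: 4×R2,200, 39×R2,400 (q = 43 of N = 90).
Shortfall ratios: (3706−2200)/3706 = 0.4064 (×4); (3706−2400)/3706 = 0.3524 (×39).
Raised to α = 1.5: 0.25905 (×4); 0.20920 (×39).
Sum = 9.194895; FGT(1.5) = 9.194895 / 90 = 0.102.

0.102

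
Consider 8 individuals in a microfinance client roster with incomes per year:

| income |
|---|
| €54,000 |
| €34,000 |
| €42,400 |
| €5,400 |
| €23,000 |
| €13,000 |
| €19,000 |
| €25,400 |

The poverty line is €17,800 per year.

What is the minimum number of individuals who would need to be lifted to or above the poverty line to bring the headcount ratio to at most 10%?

2

Currently q = 2 of N = 8 are below the line (H = 0.250).
A headcount ratio of at most 10% allows at most ⌊0.10 × 8⌋ = 0 poor individuals.
So at least 2 − 0 = 2 must be lifted.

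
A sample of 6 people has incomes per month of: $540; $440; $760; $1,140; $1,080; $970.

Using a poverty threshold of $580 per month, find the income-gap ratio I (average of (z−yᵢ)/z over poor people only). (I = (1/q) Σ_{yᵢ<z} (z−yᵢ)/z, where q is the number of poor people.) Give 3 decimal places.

Below z: $440, $540 (q = 2 of N = 6).
Shortfall ratios (z−y)/z: 0.2414, 0.0690; sum = 0.310345.
I averages over the q = 2 poor units only: 0.310345 / 2 = 0.155.

0.155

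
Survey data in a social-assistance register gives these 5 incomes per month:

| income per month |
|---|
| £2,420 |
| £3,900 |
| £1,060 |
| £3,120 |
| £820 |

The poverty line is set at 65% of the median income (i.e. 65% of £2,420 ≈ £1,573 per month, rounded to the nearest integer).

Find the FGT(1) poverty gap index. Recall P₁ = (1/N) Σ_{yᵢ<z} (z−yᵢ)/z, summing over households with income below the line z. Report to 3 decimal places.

0.161

Incomes under z: £820, £1,060 (q = 2 of N = 5).
Relative gaps: (1573−820)/1573 = 0.4787; (1573−1060)/1573 = 0.3261.
Σ = 0.804832. Dividing by the full population N = 5 gives P₁ = 0.161.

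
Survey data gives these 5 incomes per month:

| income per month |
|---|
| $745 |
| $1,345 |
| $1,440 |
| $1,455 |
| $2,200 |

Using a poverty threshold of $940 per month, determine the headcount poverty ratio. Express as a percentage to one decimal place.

20.0%

1 of the 5 households have income below $940.
H = 1/5 = 20.0%.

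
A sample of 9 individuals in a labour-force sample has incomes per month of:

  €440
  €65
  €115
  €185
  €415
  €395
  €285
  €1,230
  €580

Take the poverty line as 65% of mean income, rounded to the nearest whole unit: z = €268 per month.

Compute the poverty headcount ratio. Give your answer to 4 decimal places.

0.3333

3 of the 9 individuals have income below €268.
H = 3/9 = 0.3333.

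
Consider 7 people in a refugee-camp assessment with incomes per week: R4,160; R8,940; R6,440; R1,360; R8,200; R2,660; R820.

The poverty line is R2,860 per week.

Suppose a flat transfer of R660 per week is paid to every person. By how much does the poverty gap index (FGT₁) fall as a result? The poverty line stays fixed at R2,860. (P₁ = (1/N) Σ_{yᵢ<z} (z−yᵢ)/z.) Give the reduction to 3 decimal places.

Before: below the line — R820, R1,360, R2,660; poverty gap index (FGT₁) = 0.18681.
After the R660 transfer: below the line — R1,480, R2,020; poverty gap index (FGT₁) = 0.11089.
Reduction = 0.18681 − 0.11089 = 0.076.

0.076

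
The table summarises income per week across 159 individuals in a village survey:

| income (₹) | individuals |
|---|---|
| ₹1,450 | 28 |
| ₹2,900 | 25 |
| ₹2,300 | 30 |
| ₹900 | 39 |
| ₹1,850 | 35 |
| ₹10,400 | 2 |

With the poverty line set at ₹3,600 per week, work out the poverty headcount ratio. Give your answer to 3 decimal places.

157 of the 159 individuals have income below ₹3,600.
H = 157/159 = 0.987.

0.987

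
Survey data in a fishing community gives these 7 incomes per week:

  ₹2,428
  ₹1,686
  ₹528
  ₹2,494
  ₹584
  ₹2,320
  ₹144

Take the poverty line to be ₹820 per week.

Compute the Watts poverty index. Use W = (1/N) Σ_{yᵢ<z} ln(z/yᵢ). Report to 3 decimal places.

0.360

Below z: ₹144, ₹528, ₹584 (q = 3 of N = 7).
ln(z/y) terms: ln(820/144) = 1.7395; ln(820/528) = 0.4402; ln(820/584) = 0.3394.
W = 2.519102 / 7 = 0.360.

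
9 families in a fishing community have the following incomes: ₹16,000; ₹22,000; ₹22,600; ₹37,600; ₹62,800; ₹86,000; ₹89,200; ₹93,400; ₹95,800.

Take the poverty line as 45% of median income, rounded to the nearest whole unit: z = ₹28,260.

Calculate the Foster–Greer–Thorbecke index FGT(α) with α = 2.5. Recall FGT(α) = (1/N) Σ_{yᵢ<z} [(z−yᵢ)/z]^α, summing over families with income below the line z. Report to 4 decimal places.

Below z: ₹16,000, ₹22,000, ₹22,600 (q = 3 of N = 9).
Relative gaps: (28260−16000)/28260 = 0.4338; (28260−22000)/28260 = 0.2215; (28260−22600)/28260 = 0.2003.
Raised to α = 2.5: 0.12396; 0.02309; 0.01795.
Sum = 0.165010; FGT(2.5) = 0.165010 / 9 = 0.0183.

0.0183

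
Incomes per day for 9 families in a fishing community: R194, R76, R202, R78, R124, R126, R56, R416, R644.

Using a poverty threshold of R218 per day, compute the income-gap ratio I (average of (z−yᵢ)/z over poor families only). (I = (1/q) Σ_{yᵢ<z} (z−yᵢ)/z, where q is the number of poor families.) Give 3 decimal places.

Incomes under z: R56, R76, R78, R124, R126, R194, R202 (q = 7 of N = 9).
Relative gaps: 0.7431, 0.6514, 0.6422, 0.4312, 0.4220, 0.1101, 0.0734; sum = 3.073394.
I averages over the q = 7 poor units only: 3.073394 / 7 = 0.439.

0.439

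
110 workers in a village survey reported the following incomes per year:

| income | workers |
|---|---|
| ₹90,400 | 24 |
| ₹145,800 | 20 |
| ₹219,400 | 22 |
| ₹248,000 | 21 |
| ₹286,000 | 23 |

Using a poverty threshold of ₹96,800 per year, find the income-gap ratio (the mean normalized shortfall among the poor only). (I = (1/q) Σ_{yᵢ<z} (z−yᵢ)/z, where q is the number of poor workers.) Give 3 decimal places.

Incomes under z: 24×₹90,400 (q = 24 of N = 110).
Relative gaps: 0.0661 (×24); sum = 1.586777.
I averages over the q = 24 poor units only: 1.586777 / 24 = 0.066.

0.066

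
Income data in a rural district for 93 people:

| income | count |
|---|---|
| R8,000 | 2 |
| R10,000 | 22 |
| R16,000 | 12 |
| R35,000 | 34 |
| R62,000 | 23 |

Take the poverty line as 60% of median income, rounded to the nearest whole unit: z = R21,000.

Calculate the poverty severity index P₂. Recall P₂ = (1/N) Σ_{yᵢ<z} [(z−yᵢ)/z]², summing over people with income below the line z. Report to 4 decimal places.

Poor units: 2×R8,000, 22×R10,000, 12×R16,000 (q = 36 of N = 93).
Relative gaps: (21000−8000)/21000 = 0.6190 (×2); (21000−10000)/21000 = 0.5238 (×22); (21000−16000)/21000 = 0.2381 (×12).
Squared: 0.3832 (×2); 0.2744 (×22); 0.0567 (×12).
Sum = 7.482993; P₂ = 7.482993 / 93 = 0.0805.

0.0805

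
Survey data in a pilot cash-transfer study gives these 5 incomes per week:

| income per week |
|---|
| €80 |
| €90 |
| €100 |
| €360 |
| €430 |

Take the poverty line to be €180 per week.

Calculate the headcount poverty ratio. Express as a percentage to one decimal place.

60.0%

3 of the 5 respondents have income below €180.
H = 3/5 = 60.0%.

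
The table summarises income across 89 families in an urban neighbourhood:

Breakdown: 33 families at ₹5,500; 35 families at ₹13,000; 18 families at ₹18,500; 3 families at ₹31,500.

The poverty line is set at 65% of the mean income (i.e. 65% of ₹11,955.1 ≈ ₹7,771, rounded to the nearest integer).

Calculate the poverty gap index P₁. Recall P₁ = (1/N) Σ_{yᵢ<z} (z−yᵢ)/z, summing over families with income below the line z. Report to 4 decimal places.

Poor units: 33×₹5,500 (q = 33 of N = 89).
Relative gaps: (7771−5500)/7771 = 0.2922 (×33).
Sum of shortfalls = 9.643933; P₁ averages over all N: 9.643933 / 89 = 0.1084.

0.1084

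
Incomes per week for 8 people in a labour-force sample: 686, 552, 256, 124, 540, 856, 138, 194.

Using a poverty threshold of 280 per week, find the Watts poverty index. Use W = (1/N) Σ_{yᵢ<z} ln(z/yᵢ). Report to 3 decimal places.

0.247

Below the line: 124, 138, 194, 256 (q = 4 of N = 8).
Log gaps: ln(280/124) = 0.8145; ln(280/138) = 0.7075; ln(280/194) = 0.3669; ln(280/256) = 0.0896.
W = 1.978588 / 8 = 0.247.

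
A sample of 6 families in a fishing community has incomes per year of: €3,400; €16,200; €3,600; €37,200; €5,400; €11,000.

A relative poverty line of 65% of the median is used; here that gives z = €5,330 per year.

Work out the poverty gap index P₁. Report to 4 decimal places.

Poor units: €3,400, €3,600 (q = 2 of N = 6).
Gap ratios (z−y)/z: (5330−3400)/5330 = 0.3621; (5330−3600)/5330 = 0.3246.
Σ = 0.686679. Dividing by the full population N = 6 gives P₁ = 0.1144.

0.1144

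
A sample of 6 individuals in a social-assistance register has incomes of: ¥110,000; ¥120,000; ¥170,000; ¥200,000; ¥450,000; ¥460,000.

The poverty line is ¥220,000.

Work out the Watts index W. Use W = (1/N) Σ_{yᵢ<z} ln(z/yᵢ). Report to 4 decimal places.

0.2754

Poor units: ¥110,000, ¥120,000, ¥170,000, ¥200,000 (q = 4 of N = 6).
ln(z/y) terms: ln(220000/110000) = 0.6931; ln(220000/120000) = 0.6061; ln(220000/170000) = 0.2578; ln(220000/200000) = 0.0953.
W = 1.652422 / 6 = 0.2754.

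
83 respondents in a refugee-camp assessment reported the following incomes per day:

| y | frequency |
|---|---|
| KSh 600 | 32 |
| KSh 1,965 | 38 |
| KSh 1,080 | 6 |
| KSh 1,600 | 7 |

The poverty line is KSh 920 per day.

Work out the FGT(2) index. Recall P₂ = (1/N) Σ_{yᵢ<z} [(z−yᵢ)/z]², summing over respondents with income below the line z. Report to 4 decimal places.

0.0466

Poor units: 32×KSh 600 (q = 32 of N = 83).
Shortfall ratios: (920−600)/920 = 0.3478 (×32).
Squared: 0.1210 (×32).
Sum = 3.871456; P₂ = 3.871456 / 83 = 0.0466.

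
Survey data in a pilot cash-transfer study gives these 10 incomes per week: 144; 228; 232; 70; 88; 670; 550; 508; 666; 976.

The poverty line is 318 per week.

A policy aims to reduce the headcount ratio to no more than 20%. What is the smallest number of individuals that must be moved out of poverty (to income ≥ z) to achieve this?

3

Currently q = 5 of N = 10 are below the line (H = 0.500).
A headcount ratio of at most 20% allows at most ⌊0.20 × 10⌋ = 2 poor individuals.
So at least 5 − 2 = 3 must be lifted.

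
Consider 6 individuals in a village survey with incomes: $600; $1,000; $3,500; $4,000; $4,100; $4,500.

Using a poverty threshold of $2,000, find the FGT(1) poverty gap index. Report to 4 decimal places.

Incomes under z: $600, $1,000 (q = 2 of N = 6).
Relative gaps: (2000−600)/2000 = 0.7000; (2000−1000)/2000 = 0.5000.
Σ = 1.200000. Dividing by the full population N = 6 gives P₁ = 0.2000.

0.2000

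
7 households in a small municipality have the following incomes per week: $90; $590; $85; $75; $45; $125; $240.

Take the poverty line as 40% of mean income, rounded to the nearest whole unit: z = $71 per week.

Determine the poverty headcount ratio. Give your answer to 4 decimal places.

0.1429

1 of the 7 households have income below $71.
H = 1/7 = 0.1429.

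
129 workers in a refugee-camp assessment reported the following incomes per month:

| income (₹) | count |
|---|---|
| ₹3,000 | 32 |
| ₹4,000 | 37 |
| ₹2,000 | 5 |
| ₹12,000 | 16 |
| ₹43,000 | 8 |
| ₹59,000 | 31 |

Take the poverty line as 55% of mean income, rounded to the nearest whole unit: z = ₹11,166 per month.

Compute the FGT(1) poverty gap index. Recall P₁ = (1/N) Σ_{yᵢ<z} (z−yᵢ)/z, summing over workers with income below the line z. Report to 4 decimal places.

0.3973

Poor units: 5×₹2,000, 32×₹3,000, 37×₹4,000 (q = 74 of N = 129).
Relative gaps: (11166−2000)/11166 = 0.8209 (×5); (11166−3000)/11166 = 0.7313 (×32); (11166−4000)/11166 = 0.6418 (×37).
Sum of shortfalls = 51.252373; P₁ averages over all N: 51.252373 / 129 = 0.3973.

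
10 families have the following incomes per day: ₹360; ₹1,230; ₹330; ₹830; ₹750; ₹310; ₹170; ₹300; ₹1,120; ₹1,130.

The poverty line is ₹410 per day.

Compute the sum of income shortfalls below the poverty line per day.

₹580

Poor units: ₹170, ₹300, ₹310, ₹330, ₹360 (q = 5 of N = 10).
Individual gaps: 410−170 = 240; 410−300 = 110; 410−310 = 100; 410−330 = 80; 410−360 = 50.
Aggregate gap = ₹580.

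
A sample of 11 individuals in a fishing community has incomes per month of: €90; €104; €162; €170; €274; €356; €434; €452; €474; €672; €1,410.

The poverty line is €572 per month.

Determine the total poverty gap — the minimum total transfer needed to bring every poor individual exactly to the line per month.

Below z: €90, €104, €162, €170, €274, €356, €434, €452, €474 (q = 9 of N = 11).
Individual gaps: 572−90 = 482; 572−104 = 468; 572−162 = 410; 572−170 = 402; 572−274 = 298; 572−356 = 216; 572−434 = 138; 572−452 = 120; 572−474 = 98.
Aggregate gap = €2,632.

€2,632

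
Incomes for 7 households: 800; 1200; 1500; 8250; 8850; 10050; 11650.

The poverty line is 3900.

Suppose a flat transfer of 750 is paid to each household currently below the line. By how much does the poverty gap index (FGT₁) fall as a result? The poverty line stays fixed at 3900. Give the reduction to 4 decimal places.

Before: below the line — 800, 1200, 1500; poverty gap index (FGT₁) = 0.300366.
After the 750 transfer: below the line — 1550, 1950, 2250; poverty gap index (FGT₁) = 0.217949.
Reduction = 0.300366 − 0.217949 = 0.0824.

0.0824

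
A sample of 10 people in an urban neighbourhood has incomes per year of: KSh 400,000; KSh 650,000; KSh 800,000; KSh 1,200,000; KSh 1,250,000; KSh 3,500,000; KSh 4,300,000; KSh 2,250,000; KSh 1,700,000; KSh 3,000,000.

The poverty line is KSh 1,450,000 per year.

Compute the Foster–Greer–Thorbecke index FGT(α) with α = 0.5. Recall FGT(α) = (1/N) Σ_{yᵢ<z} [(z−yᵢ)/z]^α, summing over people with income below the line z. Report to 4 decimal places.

0.3050

Poor units: KSh 400,000, KSh 650,000, KSh 800,000, KSh 1,200,000, KSh 1,250,000 (q = 5 of N = 10).
Shortfall ratios: (1450000−400000)/1450000 = 0.7241; (1450000−650000)/1450000 = 0.5517; (1450000−800000)/1450000 = 0.4483; (1450000−1200000)/1450000 = 0.1724; (1450000−1250000)/1450000 = 0.1379.
Raised to α = 0.5: 0.85096; 0.74278; 0.66953; 0.41523; 0.37139.
Sum = 3.049896; FGT(0.5) = 3.049896 / 10 = 0.3050.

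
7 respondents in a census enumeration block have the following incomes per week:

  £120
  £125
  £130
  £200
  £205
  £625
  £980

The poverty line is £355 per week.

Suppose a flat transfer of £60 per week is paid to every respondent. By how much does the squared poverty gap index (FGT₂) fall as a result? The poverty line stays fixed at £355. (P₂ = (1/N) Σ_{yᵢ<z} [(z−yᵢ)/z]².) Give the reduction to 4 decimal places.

Before: below the line — £120, £125, £130, £200, £205; squared poverty gap index (FGT₂) = 0.232692.
After the £60 transfer: below the line — £180, £185, £190, £260, £265; squared poverty gap index (FGT₂) = 0.117749.
Reduction = 0.232692 − 0.117749 = 0.1149.

0.1149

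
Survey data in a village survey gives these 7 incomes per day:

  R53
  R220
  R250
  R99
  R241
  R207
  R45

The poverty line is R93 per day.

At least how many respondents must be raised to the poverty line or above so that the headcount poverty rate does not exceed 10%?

2

2 of the 7 respondents are poor, so H = 2/7 = 0.286.
A headcount ratio of at most 10% allows at most ⌊0.10 × 7⌋ = 0 poor respondents.
So at least 2 − 0 = 2 must be lifted.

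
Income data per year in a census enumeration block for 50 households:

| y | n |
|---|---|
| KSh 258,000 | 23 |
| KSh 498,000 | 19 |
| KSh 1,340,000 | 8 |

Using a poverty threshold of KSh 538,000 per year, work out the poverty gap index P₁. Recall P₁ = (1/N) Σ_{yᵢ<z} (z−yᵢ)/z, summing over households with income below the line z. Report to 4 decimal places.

0.2677

Below the line: 23×KSh 258,000, 19×KSh 498,000 (q = 42 of N = 50).
Relative gaps: (538000−258000)/538000 = 0.5204 (×23); (538000−498000)/538000 = 0.0743 (×19).
Σ = 13.382900. Dividing by the full population N = 50 gives P₁ = 0.2677.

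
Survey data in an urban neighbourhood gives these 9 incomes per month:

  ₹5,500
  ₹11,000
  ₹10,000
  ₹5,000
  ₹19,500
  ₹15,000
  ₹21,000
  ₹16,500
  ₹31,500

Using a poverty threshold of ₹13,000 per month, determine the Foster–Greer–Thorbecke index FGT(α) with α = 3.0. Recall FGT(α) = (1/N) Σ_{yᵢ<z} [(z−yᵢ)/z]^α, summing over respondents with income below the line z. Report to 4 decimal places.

0.0490

Below z: ₹5,000, ₹5,500, ₹10,000, ₹11,000 (q = 4 of N = 9).
Relative gaps: (13000−5000)/13000 = 0.6154; (13000−5500)/13000 = 0.5769; (13000−10000)/13000 = 0.2308; (13000−11000)/13000 = 0.1538.
Raised to α = 3.0: 0.23305; 0.19202; 0.01229; 0.00364.
Sum = 0.440999; FGT(3.0) = 0.440999 / 9 = 0.0490.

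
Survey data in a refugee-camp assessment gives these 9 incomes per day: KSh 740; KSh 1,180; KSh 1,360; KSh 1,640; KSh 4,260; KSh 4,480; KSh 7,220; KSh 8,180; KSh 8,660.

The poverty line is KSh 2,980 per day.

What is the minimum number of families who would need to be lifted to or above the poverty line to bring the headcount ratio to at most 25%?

Currently q = 4 of N = 9 are below the line (H = 0.444).
A headcount ratio of at most 25% allows at most ⌊0.25 × 9⌋ = 2 poor families.
So at least 4 − 2 = 2 must be lifted.

2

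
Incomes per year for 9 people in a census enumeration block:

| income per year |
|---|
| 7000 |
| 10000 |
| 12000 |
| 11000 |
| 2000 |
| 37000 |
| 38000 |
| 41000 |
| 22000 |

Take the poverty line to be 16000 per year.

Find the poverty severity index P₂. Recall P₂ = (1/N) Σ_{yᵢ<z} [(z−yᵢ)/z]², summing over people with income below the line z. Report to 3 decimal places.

0.154

Incomes under z: 2000, 7000, 10000, 11000, 12000 (q = 5 of N = 9).
Normalized shortfalls: (16000−2000)/16000 = 0.8750; (16000−7000)/16000 = 0.5625; (16000−10000)/16000 = 0.3750; (16000−11000)/16000 = 0.3125; (16000−12000)/16000 = 0.2500.
Squared: 0.7656; 0.3164; 0.1406; 0.0977; 0.0625.
Sum = 1.382812; P₂ = 1.382812 / 9 = 0.154.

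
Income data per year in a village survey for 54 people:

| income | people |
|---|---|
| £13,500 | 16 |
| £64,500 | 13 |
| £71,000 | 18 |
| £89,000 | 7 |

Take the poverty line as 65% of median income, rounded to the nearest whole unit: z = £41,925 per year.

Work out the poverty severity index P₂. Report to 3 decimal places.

0.136

Incomes under z: 16×£13,500 (q = 16 of N = 54).
Gap ratios (z−y)/z: (41925−13500)/41925 = 0.6780 (×16).
Squared: 0.4597 (×16).
Sum = 7.354866; P₂ = 7.354866 / 54 = 0.136.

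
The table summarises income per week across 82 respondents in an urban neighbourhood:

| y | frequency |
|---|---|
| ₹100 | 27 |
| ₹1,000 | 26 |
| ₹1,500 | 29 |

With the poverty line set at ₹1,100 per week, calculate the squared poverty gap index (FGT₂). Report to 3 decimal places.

Incomes under z: 27×₹100, 26×₹1,000 (q = 53 of N = 82).
Shortfall ratios: (1100−100)/1100 = 0.9091 (×27); (1100−1000)/1100 = 0.0909 (×26).
Squared: 0.8264 (×27); 0.0083 (×26).
Sum = 22.528926; P₂ = 22.528926 / 82 = 0.275.

0.275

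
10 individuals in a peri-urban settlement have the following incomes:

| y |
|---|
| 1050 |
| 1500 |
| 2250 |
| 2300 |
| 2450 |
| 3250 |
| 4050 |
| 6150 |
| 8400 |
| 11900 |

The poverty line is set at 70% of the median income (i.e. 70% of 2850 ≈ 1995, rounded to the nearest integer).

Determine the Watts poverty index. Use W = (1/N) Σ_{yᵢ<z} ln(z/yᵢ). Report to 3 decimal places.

0.093

Poor units: 1050, 1500 (q = 2 of N = 10).
ln(z/y) terms: ln(1995/1050) = 0.6419; ln(1995/1500) = 0.2852.
W = 0.927033 / 10 = 0.093.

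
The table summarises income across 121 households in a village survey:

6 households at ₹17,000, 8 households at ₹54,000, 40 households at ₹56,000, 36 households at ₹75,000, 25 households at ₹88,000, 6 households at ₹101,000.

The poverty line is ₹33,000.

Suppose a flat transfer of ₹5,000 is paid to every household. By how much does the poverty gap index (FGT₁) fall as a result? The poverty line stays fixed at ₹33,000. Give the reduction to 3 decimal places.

0.008

Before: below the line — 6×₹17,000; poverty gap index (FGT₁) = 0.02404.
After the ₹5,000 transfer: below the line — 6×₹22,000; poverty gap index (FGT₁) = 0.01653.
Reduction = 0.02404 − 0.01653 = 0.008.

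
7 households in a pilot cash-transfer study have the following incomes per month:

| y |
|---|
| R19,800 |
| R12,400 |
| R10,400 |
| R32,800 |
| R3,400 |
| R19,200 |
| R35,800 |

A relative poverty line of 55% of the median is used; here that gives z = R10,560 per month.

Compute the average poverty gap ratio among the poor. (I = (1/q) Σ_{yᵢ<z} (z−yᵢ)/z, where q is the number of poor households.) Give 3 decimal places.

0.347

Incomes under z: R3,400, R10,400 (q = 2 of N = 7).
Shortfall ratios (z−y)/z: 0.6780, 0.0152; sum = 0.693182.
I averages over the q = 2 poor units only: 0.693182 / 2 = 0.347.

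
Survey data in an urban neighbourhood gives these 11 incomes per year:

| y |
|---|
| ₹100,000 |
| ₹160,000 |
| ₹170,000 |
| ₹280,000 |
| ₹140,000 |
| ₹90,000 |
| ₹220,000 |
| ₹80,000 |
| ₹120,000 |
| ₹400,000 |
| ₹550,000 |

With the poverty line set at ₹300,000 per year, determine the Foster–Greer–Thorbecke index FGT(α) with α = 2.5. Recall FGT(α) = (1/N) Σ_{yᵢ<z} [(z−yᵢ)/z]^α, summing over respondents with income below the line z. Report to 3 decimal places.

Poor units: ₹80,000, ₹90,000, ₹100,000, ₹120,000, ₹140,000, ₹160,000, ₹170,000, ₹220,000, ₹280,000 (q = 9 of N = 11).
Normalized shortfalls: (300000−80000)/300000 = 0.7333; (300000−90000)/300000 = 0.7000; (300000−100000)/300000 = 0.6667; (300000−120000)/300000 = 0.6000; (300000−140000)/300000 = 0.5333; (300000−160000)/300000 = 0.4667; (300000−170000)/300000 = 0.4333; (300000−220000)/300000 = 0.2667; (300000−280000)/300000 = 0.0667.
Raised to α = 2.5: 0.46053; 0.40996; 0.36289; 0.27885; 0.20773; 0.14877; 0.12361; 0.03672; 0.00115.
Sum = 2.030210; FGT(2.5) = 2.030210 / 11 = 0.185.

0.185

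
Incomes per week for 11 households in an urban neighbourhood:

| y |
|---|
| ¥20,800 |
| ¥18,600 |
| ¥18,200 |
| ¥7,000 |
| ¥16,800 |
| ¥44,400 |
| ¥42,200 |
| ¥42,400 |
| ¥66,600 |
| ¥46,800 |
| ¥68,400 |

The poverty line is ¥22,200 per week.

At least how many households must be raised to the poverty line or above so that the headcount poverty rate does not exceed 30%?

2

Currently q = 5 of N = 11 are below the line (H = 0.455).
A headcount ratio of at most 30% allows at most ⌊0.30 × 11⌋ = 3 poor households.
So at least 5 − 3 = 2 must be lifted.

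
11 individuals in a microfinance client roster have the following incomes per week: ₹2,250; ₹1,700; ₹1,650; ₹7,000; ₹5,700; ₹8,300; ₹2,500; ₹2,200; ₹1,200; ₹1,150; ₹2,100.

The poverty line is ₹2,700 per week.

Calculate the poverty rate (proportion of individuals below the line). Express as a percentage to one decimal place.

72.7%

8 of the 11 individuals have income below ₹2,700.
H = 8/11 = 72.7%.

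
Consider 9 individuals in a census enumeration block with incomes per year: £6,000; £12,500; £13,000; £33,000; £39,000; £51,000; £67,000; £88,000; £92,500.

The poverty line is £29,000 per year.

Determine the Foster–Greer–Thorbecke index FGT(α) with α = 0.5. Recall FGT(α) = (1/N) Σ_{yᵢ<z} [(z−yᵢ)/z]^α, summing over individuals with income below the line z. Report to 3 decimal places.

Below z: £6,000, £12,500, £13,000 (q = 3 of N = 9).
Normalized shortfalls: (29000−6000)/29000 = 0.7931; (29000−12500)/29000 = 0.5690; (29000−13000)/29000 = 0.5517.
Raised to α = 0.5: 0.89056; 0.75430; 0.74278.
Sum = 2.387643; FGT(0.5) = 2.387643 / 9 = 0.265.

0.265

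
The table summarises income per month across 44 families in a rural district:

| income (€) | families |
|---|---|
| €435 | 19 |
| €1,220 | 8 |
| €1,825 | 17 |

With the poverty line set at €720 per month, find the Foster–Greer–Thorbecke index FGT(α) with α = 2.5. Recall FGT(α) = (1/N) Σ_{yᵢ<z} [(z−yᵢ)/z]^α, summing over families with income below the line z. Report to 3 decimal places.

0.043

Below the line: 19×€435 (q = 19 of N = 44).
Normalized shortfalls: (720−435)/720 = 0.3958 (×19).
Raised to α = 2.5: 0.09858 (×19).
Sum = 1.872986; FGT(2.5) = 1.872986 / 44 = 0.043.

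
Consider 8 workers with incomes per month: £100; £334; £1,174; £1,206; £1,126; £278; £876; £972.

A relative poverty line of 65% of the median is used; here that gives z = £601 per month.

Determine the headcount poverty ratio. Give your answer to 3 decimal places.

0.375

3 of the 8 workers have income below £601.
H = 3/8 = 0.375.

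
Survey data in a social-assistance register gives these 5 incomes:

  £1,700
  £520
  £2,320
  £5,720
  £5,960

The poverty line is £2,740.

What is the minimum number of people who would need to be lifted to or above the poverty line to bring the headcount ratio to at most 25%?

Currently q = 3 of N = 5 are below the line (H = 0.600).
A headcount ratio of at most 25% allows at most ⌊0.25 × 5⌋ = 1 poor people.
So at least 3 − 1 = 2 must be lifted.

2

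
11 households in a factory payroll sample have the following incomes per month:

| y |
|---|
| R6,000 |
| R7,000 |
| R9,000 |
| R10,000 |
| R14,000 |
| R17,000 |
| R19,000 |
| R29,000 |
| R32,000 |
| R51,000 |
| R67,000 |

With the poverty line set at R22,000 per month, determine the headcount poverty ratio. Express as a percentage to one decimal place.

7 of the 11 households have income below R22,000.
H = 7/11 = 63.6%.

63.6%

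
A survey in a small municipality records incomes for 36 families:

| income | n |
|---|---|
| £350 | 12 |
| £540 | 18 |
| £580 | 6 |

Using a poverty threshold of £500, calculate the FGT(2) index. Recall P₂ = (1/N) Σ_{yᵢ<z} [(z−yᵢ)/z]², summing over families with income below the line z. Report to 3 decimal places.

0.030

Poor units: 12×£350 (q = 12 of N = 36).
Gap ratios (z−y)/z: (500−350)/500 = 0.3000 (×12).
Squared: 0.0900 (×12).
Sum = 1.080000; P₂ = 1.080000 / 36 = 0.030.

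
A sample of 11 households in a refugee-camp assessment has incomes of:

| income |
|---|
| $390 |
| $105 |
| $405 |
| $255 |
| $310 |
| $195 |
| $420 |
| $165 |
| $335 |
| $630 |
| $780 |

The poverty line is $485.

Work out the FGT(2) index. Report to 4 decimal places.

Below the line: $105, $165, $195, $255, $310, $335, $390, $405, $420 (q = 9 of N = 11).
Shortfall ratios: (485−105)/485 = 0.7835; (485−165)/485 = 0.6598; (485−195)/485 = 0.5979; (485−255)/485 = 0.4742; (485−310)/485 = 0.3608; (485−335)/485 = 0.3093; (485−390)/485 = 0.1959; (485−405)/485 = 0.1649; (485−420)/485 = 0.1340.
Squared: 0.6139; 0.4353; 0.3575; 0.2249; 0.1302; 0.0957; 0.0384; 0.0272; 0.0180.
Sum = 1.941014; P₂ = 1.941014 / 11 = 0.1765.

0.1765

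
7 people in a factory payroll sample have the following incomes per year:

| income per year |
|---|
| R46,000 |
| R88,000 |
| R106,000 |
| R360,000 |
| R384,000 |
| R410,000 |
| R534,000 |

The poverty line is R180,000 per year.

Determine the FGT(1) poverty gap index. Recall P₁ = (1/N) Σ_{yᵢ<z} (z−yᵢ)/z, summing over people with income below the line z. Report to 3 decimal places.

Poor units: R46,000, R88,000, R106,000 (q = 3 of N = 7).
Gap ratios (z−y)/z: (180000−46000)/180000 = 0.7444; (180000−88000)/180000 = 0.5111; (180000−106000)/180000 = 0.4111.
Sum of shortfalls = 1.666667; P₁ averages over all N: 1.666667 / 7 = 0.238.

0.238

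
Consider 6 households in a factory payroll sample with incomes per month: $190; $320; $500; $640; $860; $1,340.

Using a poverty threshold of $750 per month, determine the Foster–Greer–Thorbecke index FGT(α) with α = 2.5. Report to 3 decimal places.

Below the line: $190, $320, $500, $640 (q = 4 of N = 6).
Gap ratios (z−y)/z: (750−190)/750 = 0.7467; (750−320)/750 = 0.5733; (750−500)/750 = 0.3333; (750−640)/750 = 0.1467.
Raised to α = 2.5: 0.48174; 0.24890; 0.06415; 0.00824.
Sum = 0.803029; FGT(2.5) = 0.803029 / 6 = 0.134.

0.134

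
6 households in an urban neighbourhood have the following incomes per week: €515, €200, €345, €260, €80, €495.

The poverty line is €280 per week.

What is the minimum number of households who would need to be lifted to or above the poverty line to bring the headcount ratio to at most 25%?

Currently q = 3 of N = 6 are below the line (H = 0.500).
A headcount ratio of at most 25% allows at most ⌊0.25 × 6⌋ = 1 poor households.
So at least 3 − 1 = 2 must be lifted.

2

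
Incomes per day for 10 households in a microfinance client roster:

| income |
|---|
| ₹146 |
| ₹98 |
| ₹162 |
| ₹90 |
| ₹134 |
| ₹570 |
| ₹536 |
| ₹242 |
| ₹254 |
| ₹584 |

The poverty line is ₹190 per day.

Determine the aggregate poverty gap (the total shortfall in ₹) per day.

Incomes under z: ₹90, ₹98, ₹134, ₹146, ₹162 (q = 5 of N = 10).
Individual gaps: 190−90 = 100; 190−98 = 92; 190−134 = 56; 190−146 = 44; 190−162 = 28.
Aggregate gap = ₹320.

₹320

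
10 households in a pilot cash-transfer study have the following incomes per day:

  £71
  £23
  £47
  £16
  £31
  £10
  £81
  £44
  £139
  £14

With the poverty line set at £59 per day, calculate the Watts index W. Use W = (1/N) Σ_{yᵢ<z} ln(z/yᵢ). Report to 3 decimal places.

0.662

Incomes under z: £10, £14, £16, £23, £31, £44, £47 (q = 7 of N = 10).
Log shortfalls: ln(59/10) = 1.7750; ln(59/14) = 1.4385; ln(59/16) = 1.3049; ln(59/23) = 0.9420; ln(59/31) = 0.6436; ln(59/44) = 0.2933; ln(59/47) = 0.2274.
W = 6.624712 / 10 = 0.662.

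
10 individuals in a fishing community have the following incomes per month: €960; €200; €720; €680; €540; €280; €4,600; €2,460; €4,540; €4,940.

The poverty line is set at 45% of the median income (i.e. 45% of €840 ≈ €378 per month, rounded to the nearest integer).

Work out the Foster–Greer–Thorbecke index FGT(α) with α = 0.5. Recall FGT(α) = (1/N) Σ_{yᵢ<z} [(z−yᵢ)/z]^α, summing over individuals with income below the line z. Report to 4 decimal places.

0.1195

Below z: €200, €280 (q = 2 of N = 10).
Normalized shortfalls: (378−200)/378 = 0.4709; (378−280)/378 = 0.2593.
Raised to α = 0.5: 0.68622; 0.50918.
Sum = 1.195396; FGT(0.5) = 1.195396 / 10 = 0.1195.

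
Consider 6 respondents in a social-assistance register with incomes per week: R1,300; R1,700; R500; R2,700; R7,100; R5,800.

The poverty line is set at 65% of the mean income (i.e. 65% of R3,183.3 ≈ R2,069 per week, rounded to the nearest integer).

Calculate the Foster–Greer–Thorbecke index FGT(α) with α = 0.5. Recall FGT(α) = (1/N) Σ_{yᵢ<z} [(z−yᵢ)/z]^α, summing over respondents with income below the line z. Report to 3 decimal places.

0.317

Below z: R500, R1,300, R1,700 (q = 3 of N = 6).
Gap ratios (z−y)/z: (2069−500)/2069 = 0.7583; (2069−1300)/2069 = 0.3717; (2069−1700)/2069 = 0.1783.
Raised to α = 0.5: 0.87083; 0.60965; 0.42231.
Sum = 1.902791; FGT(0.5) = 1.902791 / 6 = 0.317.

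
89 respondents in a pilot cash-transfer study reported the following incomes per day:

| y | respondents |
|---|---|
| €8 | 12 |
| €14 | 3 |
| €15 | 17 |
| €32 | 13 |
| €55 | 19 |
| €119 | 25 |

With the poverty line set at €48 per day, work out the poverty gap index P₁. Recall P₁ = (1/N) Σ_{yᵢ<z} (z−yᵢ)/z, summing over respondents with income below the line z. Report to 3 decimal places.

Below the line: 12×€8, 3×€14, 17×€15, 13×€32 (q = 45 of N = 89).
Gap ratios (z−y)/z: (48−8)/48 = 0.8333 (×12); (48−14)/48 = 0.7083 (×3); (48−15)/48 = 0.6875 (×17); (48−32)/48 = 0.3333 (×13).
Sum of shortfalls = 28.145833; P₁ averages over all N: 28.145833 / 89 = 0.316.

0.316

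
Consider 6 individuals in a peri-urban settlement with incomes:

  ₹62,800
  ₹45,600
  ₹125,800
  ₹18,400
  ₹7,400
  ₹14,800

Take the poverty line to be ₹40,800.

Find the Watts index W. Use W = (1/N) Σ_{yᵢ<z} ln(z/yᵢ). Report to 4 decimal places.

0.5863

Poor units: ₹7,400, ₹14,800, ₹18,400 (q = 3 of N = 6).
ln(z/y) terms: ln(40800/7400) = 1.7072; ln(40800/14800) = 1.0141; ln(40800/18400) = 0.7963.
W = 3.517588 / 6 = 0.5863.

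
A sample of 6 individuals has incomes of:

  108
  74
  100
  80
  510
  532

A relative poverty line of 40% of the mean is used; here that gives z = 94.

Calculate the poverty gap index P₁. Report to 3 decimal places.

Poor units: 74, 80 (q = 2 of N = 6).
Shortfall ratios: (94−74)/94 = 0.2128; (94−80)/94 = 0.1489.
Sum of shortfalls = 0.361702; P₁ averages over all N: 0.361702 / 6 = 0.060.

0.060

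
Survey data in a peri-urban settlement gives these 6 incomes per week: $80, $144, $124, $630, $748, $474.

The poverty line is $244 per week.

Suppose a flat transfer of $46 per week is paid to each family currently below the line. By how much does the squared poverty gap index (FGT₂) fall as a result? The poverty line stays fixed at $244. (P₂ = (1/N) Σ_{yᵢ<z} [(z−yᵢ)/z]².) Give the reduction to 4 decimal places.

Before: below the line — $80, $124, $144; squared poverty gap index (FGT₂) = 0.143599.
After the $46 transfer: below the line — $126, $170, $190; squared poverty gap index (FGT₂) = 0.062472.
Reduction = 0.143599 − 0.062472 = 0.0811.

0.0811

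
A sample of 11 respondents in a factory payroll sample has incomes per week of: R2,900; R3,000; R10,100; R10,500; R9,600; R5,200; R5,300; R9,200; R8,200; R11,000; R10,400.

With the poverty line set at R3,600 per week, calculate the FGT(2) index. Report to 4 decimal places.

Incomes under z: R2,900, R3,000 (q = 2 of N = 11).
Gap ratios (z−y)/z: (3600−2900)/3600 = 0.1944; (3600−3000)/3600 = 0.1667.
Squared: 0.0378; 0.0278.
Sum = 0.065586; P₂ = 0.065586 / 11 = 0.0060.

0.0060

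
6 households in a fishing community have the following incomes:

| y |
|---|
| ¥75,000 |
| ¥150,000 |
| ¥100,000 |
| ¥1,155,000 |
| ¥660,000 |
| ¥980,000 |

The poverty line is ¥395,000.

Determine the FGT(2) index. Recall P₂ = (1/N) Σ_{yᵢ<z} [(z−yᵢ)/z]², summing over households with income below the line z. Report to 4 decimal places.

Below z: ¥75,000, ¥100,000, ¥150,000 (q = 3 of N = 6).
Shortfall ratios: (395000−75000)/395000 = 0.8101; (395000−100000)/395000 = 0.7468; (395000−150000)/395000 = 0.6203.
Squared: 0.6563; 0.5578; 0.3847.
Sum = 1.598782; P₂ = 1.598782 / 6 = 0.2665.

0.2665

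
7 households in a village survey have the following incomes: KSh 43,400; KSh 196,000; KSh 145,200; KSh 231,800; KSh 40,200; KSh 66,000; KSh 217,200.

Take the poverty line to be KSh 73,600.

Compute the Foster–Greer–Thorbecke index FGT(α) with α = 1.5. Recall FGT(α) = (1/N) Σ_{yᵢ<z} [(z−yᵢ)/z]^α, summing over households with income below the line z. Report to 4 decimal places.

Poor units: KSh 40,200, KSh 43,400, KSh 66,000 (q = 3 of N = 7).
Shortfall ratios: (73600−40200)/73600 = 0.4538; (73600−43400)/73600 = 0.4103; (73600−66000)/73600 = 0.1033.
Raised to α = 1.5: 0.30571; 0.26284; 0.03318.
Sum = 0.601729; FGT(1.5) = 0.601729 / 7 = 0.0860.

0.0860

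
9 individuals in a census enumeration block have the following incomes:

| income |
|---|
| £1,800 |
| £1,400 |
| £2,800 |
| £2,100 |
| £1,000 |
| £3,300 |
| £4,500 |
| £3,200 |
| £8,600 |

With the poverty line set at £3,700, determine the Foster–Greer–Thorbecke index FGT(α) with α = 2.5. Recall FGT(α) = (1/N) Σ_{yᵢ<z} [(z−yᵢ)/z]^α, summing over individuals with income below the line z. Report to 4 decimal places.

0.1235

Poor units: £1,000, £1,400, £1,800, £2,100, £2,800, £3,200, £3,300 (q = 7 of N = 9).
Normalized shortfalls: (3700−1000)/3700 = 0.7297; (3700−1400)/3700 = 0.6216; (3700−1800)/3700 = 0.5135; (3700−2100)/3700 = 0.4324; (3700−2800)/3700 = 0.2432; (3700−3200)/3700 = 0.1351; (3700−3300)/3700 = 0.1081.
Raised to α = 2.5: 0.45489; 0.30466; 0.18896; 0.12297; 0.02918; 0.00671; 0.00384.
Sum = 1.111219; FGT(2.5) = 1.111219 / 9 = 0.1235.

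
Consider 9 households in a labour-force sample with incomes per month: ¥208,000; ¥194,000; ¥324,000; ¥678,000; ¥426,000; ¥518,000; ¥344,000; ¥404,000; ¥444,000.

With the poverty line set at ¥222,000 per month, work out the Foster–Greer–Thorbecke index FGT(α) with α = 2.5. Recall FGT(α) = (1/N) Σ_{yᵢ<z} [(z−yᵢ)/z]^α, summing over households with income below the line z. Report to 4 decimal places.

0.0007

Below the line: ¥194,000, ¥208,000 (q = 2 of N = 9).
Shortfall ratios: (222000−194000)/222000 = 0.1261; (222000−208000)/222000 = 0.0631.
Raised to α = 2.5: 0.00565; 0.00100.
Sum = 0.006648; FGT(2.5) = 0.006648 / 9 = 0.0007.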